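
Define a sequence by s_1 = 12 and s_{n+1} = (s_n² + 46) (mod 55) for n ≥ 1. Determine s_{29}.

Computing terms: s_1 = 12; s_2 = 25; s_3 = 11; s_4 = 2; s_5 = 50; s_6 = 16; s_7 = 27; s_8 = 5; s_9 = 16.
Since s_9 = s_6 = 16, the sequence is eventually periodic: after a pre-period of length 5 it cycles with period 3.
For n ≥ 6, s_n depends only on (n - 6) mod 3. (29 - 6) mod 3 = 2, so s_{29} = s_8 = 5.

5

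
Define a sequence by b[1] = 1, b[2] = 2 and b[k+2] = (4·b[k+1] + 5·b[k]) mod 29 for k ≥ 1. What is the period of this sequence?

14

We have b[1] = 1; b[2] = 2; b[3] = 13; b[4] = 4; b[5] = 23; b[6] = 25; b[7] = 12; b[8] = 28; b[9] = 27; b[10] = 16; b[11] = 25; b[12] = 6; b[13] = 4; b[14] = 17; b[15] = 1; b[16] = 2.
The sequence repeats with period 14.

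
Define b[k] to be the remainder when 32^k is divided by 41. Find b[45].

32

b[1] = 32, b[2] = 40, b[3] = 9, b[4] = 1, b[5] = 32.
Since b[5] = b[1] = 32, the sequence is periodic with period 4.
So b[45] = b[1 + ((45-1) mod 4)] = b[1] = 32.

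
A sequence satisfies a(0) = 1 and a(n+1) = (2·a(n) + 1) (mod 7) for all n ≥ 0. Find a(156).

We have a(0) = 1,  a(1) = 3,  a(2) = 0,  a(3) = 1.
Since a(3) = a(0) = 1, the sequence is periodic with period 3.
(156 - 0) mod 3 = 0, so a(156) = a(0) = 1.

1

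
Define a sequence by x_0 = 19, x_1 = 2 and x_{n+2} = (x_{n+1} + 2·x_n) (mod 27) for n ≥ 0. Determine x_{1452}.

10

x_0 = 19,  x_1 = 2,  x_2 = 13,  x_3 = 17,  x_4 = 16,  x_5 = 23,  x_6 = 1,  x_7 = 20,  x_8 = 22,  x_9 = 8,  x_{10} = 25,  x_{11} = 14,  x_{12} = 10,  x_{13} = 11,  x_{14} = 4,  x_{15} = 26,  x_{16} = 7,  x_{17} = 5,  x_{18} = 19,  x_{19} = 2.
Since (x_{18}, x_{19}) = (x_0, x_1) = (19, 2) (two consecutive terms determine the rest), the sequence is periodic with period 18.
(1452 - 0) mod 18 = 12, so x_{1452} = x_{12} = 10.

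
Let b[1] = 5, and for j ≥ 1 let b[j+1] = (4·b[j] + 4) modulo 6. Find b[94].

Listing terms: b[1] = 5,  b[2] = 0,  b[3] = 4,  b[4] = 2,  b[5] = 0.
Since b[5] = b[2] = 0, the sequence is eventually periodic: after a pre-period of length 1 it cycles with period 3.
For j ≥ 2, b[j] depends only on (j - 2) mod 3. (94 - 2) mod 3 = 2, so b[94] = b[4] = 2.

2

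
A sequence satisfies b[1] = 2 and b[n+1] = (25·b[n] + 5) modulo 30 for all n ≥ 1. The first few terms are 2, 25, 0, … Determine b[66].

Computing terms: b[1] = 2,  b[2] = 25,  b[3] = 0,  b[4] = 5,  b[5] = 10,  b[6] = 15,  b[7] = 20,  b[8] = 25.
Since b[8] = b[2] = 25, the sequence is eventually periodic: after a pre-period of length 1 it cycles with period 6.
For n ≥ 2, b[n] depends only on (n - 2) mod 6. (66 - 2) mod 6 = 4, so b[66] = b[6] = 15.

15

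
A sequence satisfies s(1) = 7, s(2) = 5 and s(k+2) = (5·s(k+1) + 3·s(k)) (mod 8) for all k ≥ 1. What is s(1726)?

5

Listing terms: s(1) = 7; s(2) = 5; s(3) = 6; s(4) = 5; s(5) = 3; s(6) = 6; s(7) = 7; s(8) = 5.
Since (s(7), s(8)) = (s(1), s(2)) = (7, 5) (two consecutive terms determine the rest), the sequence is periodic with period 6.
So s(1726) = s(1 + ((1726-1) mod 6)) = s(4) = 5.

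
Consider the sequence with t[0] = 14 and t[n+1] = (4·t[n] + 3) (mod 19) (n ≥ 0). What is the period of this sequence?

We have t[0] = 14; t[1] = 2; t[2] = 11; t[3] = 9; t[4] = 1; t[5] = 7; t[6] = 12; t[7] = 13; t[8] = 17; t[9] = 14.
The sequence repeats with period 9.

9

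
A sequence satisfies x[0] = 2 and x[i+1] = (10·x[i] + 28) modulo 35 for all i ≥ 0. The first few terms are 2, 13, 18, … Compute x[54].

x[0] = 2,  x[1] = 13,  x[2] = 18,  x[3] = 33,  x[4] = 8,  x[5] = 3,  x[6] = 23,  x[7] = 13.
Since x[7] = x[1] = 13, the sequence is eventually periodic: after a pre-period of length 1 it cycles with period 6.
For i ≥ 1, x[i] depends only on (i - 1) mod 6. (54 - 1) mod 6 = 5, so x[54] = x[6] = 23.

23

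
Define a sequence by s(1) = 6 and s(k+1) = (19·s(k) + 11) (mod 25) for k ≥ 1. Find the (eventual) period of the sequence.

10

s(1) = 6, s(2) = 0, s(3) = 11, s(4) = 20, s(5) = 16, s(6) = 15, s(7) = 21, s(8) = 10, s(9) = 1, s(10) = 5, s(11) = 6.
Since s(11) = s(1) = 6, the sequence is periodic with period 10.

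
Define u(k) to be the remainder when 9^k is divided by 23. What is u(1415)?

u(0) = 1,  u(1) = 9,  u(2) = 12,  u(3) = 16,  u(4) = 6,  u(5) = 8,  u(6) = 3,  u(7) = 4,  u(8) = 13,  u(9) = 2,  u(10) = 18,  u(11) = 1.
The sequence repeats with period 11.
So u(1415) = u(0 + ((1415-0) mod 11)) = u(7) = 4.

4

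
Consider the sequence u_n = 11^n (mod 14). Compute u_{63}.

1

We have u_1 = 11,  u_2 = 9,  u_3 = 1,  u_4 = 11.
Since u_4 = u_1 = 11, the sequence is periodic with period 3.
So u_{63} = u_{1 + ((63-1) mod 3)} = u_3 = 1.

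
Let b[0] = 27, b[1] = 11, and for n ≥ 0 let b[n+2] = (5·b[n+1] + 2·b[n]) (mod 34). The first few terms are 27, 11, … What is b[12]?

Computing terms: b[0] = 27, b[1] = 11, b[2] = 7, b[3] = 23, b[4] = 27, b[5] = 11.
Since (b[4], b[5]) = (b[0], b[1]) = (27, 11) (two consecutive terms determine the rest), the sequence is periodic with period 4.
So b[12] = b[0 + ((12-0) mod 4)] = b[0] = 27.

27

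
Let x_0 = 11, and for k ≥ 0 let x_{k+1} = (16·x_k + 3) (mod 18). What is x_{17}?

5

Listing terms: x_0 = 11, x_1 = 17, x_2 = 5, x_3 = 11.
Since x_3 = x_0 = 11, the sequence is periodic with period 3.
So x_{17} = x_{0 + ((17-0) mod 3)} = x_2 = 5.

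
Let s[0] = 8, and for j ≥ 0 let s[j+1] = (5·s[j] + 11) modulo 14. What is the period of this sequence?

6

Computing terms: s[0] = 8; s[1] = 9; s[2] = 0; s[3] = 11; s[4] = 10; s[5] = 5; s[6] = 8.
Since s[6] = s[0] = 8, the sequence is periodic with period 6.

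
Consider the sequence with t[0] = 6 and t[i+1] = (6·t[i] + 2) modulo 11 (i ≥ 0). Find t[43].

We have t[0] = 6,  t[1] = 5,  t[2] = 10,  t[3] = 7,  t[4] = 0,  t[5] = 2,  t[6] = 3,  t[7] = 9,  t[8] = 1,  t[9] = 8,  t[10] = 6.
Since t[10] = t[0] = 6, the sequence is periodic with period 10.
(43 - 0) mod 10 = 3, so t[43] = t[3] = 7.

7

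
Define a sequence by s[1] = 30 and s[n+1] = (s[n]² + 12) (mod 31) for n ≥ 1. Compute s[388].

6

Computing terms: s[1] = 30; s[2] = 13; s[3] = 26; s[4] = 6; s[5] = 17; s[6] = 22; s[7] = 0; s[8] = 12; s[9] = 1; s[10] = 13.
Since s[10] = s[2] = 13, the sequence is eventually periodic: after a pre-period of length 1 it cycles with period 8.
For n ≥ 2, s[n] depends only on (n - 2) mod 8. (388 - 2) mod 8 = 2, so s[388] = s[4] = 6.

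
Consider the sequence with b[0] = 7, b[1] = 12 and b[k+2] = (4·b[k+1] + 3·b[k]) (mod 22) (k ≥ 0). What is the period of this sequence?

40

Listing terms: b[0] = 7, b[1] = 12, b[2] = 3, b[3] = 4, b[4] = 3, b[5] = 2, b[6] = 17, b[7] = 8, b[8] = 17, b[9] = 4, b[10] = 1, b[11] = 16, b[12] = 1, b[13] = 8, b[14] = 13, b[15] = 10, b[16] = 13, b[17] = 16, b[18] = 15, b[19] = 20, b[20] = 15, b[21] = 10, b[22] = 19, b[23] = 18, b[24] = 19, b[25] = 20, b[26] = 5, b[27] = 14, b[28] = 5, b[29] = 18, b[30] = 21, b[31] = 6, b[32] = 21, b[33] = 14, b[34] = 9, b[35] = 12, b[36] = 9, b[37] = 6, b[38] = 7, b[39] = 2, b[40] = 7, b[41] = 12.
The sequence repeats with period 40.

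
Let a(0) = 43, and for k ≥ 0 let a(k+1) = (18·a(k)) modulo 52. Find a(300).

Computing terms: a(0) = 43,  a(1) = 46,  a(2) = 48,  a(3) = 32,  a(4) = 4,  a(5) = 20,  a(6) = 48.
Since a(6) = a(2) = 48, the sequence is eventually periodic: after a pre-period of length 2 it cycles with period 4.
For k ≥ 2, a(k) depends only on (k - 2) mod 4. (300 - 2) mod 4 = 2, so a(300) = a(4) = 4.

4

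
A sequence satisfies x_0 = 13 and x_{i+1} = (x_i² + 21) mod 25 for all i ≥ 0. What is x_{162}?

We have x_0 = 13; x_1 = 15; x_2 = 21; x_3 = 12; x_4 = 15.
Since x_4 = x_1 = 15, the sequence is eventually periodic: after a pre-period of length 1 it cycles with period 3.
For i ≥ 1, x_i depends only on (i - 1) mod 3. (162 - 1) mod 3 = 2, so x_{162} = x_3 = 12.

12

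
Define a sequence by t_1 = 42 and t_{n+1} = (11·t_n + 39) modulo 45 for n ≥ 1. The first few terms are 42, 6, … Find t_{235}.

Computing terms: t_1 = 42, t_2 = 6, t_3 = 15, t_4 = 24, t_5 = 33, t_6 = 42.
The sequence repeats with period 5.
So t_{235} = t_{1 + ((235-1) mod 5)} = t_5 = 33.

33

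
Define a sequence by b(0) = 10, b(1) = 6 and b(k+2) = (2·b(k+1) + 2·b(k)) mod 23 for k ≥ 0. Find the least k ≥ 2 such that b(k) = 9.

Computing terms: b(0) = 10,  b(1) = 6,  b(2) = 9,  b(3) = 7,  b(4) = 9,  b(5) = 9,  b(6) = 13,  b(7) = 21,  b(8) = 22,  b(9) = 17,  b(10) = 9,  b(11) = 6,  b(12) = 7,  b(13) = 3,  b(14) = 20,  b(15) = 0,  b(16) = 17,  b(17) = 11,  b(18) = 10,  b(19) = 19,  b(20) = 12,  b(21) = 16,  b(22) = 10,  b(23) = 6.
Since (b(22), b(23)) = (b(0), b(1)) = (10, 6) (two consecutive terms determine the rest), the sequence is periodic with period 22.
The value 9 first appears (with k ≥ 2) at b(2).

2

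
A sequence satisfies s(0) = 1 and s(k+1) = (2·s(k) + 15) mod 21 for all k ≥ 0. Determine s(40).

Computing terms: s(0) = 1, s(1) = 17, s(2) = 7, s(3) = 8, s(4) = 10, s(5) = 14, s(6) = 1.
Since s(6) = s(0) = 1, the sequence is periodic with period 6.
So s(40) = s(0 + ((40-0) mod 6)) = s(4) = 10.

10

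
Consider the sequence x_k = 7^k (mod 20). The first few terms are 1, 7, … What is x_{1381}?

7

Listing terms: x_0 = 1,  x_1 = 7,  x_2 = 9,  x_3 = 3,  x_4 = 1.
The sequence repeats with period 4.
(1381 - 0) mod 4 = 1, so x_{1381} = x_1 = 7.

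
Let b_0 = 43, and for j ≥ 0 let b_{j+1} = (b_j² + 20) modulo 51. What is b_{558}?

b_0 = 43; b_1 = 33; b_2 = 38; b_3 = 36; b_4 = 41; b_5 = 18; b_6 = 38.
Since b_6 = b_2 = 38, the sequence is eventually periodic: after a pre-period of length 2 it cycles with period 4.
For j ≥ 2, b_j depends only on (j - 2) mod 4. (558 - 2) mod 4 = 0, so b_{558} = b_2 = 38.

38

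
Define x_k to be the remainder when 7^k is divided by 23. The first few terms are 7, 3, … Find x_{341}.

22

x_1 = 7, x_2 = 3, x_3 = 21, x_4 = 9, x_5 = 17, x_6 = 4, x_7 = 5, x_8 = 12, x_9 = 15, x_{10} = 13, x_{11} = 22, x_{12} = 16, x_{13} = 20, x_{14} = 2, x_{15} = 14, x_{16} = 6, x_{17} = 19, x_{18} = 18, x_{19} = 11, x_{20} = 8, x_{21} = 10, x_{22} = 1, x_{23} = 7.
Since x_{23} = x_1 = 7, the sequence is periodic with period 22.
(341 - 1) mod 22 = 10, so x_{341} = x_{11} = 22.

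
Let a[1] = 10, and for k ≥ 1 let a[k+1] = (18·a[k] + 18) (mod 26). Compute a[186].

a[1] = 10,  a[2] = 16,  a[3] = 20,  a[4] = 14,  a[5] = 10.
Since a[5] = a[1] = 10, the sequence is periodic with period 4.
(186 - 1) mod 4 = 1, so a[186] = a[2] = 16.

16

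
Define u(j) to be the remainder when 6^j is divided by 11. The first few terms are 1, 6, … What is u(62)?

u(0) = 1,  u(1) = 6,  u(2) = 3,  u(3) = 7,  u(4) = 9,  u(5) = 10,  u(6) = 5,  u(7) = 8,  u(8) = 4,  u(9) = 2,  u(10) = 1.
The sequence repeats with period 10.
(62 - 0) mod 10 = 2, so u(62) = u(2) = 3.

3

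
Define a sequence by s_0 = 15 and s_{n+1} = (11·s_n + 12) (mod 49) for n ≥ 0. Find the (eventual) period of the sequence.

21

Computing terms: s_0 = 15, s_1 = 30, s_2 = 48, s_3 = 1, s_4 = 23, s_5 = 20, s_6 = 36, s_7 = 16, s_8 = 41, s_9 = 22, s_{10} = 9, s_{11} = 13, s_{12} = 8, s_{13} = 2, s_{14} = 34, s_{15} = 43, s_{16} = 44, s_{17} = 6, s_{18} = 29, s_{19} = 37, s_{20} = 27, s_{21} = 15.
Since s_{21} = s_0 = 15, the sequence is periodic with period 21.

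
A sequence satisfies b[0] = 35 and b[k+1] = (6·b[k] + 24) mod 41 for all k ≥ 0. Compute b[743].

We have b[0] = 35,  b[1] = 29,  b[2] = 34,  b[3] = 23,  b[4] = 39,  b[5] = 12,  b[6] = 14,  b[7] = 26,  b[8] = 16,  b[9] = 38,  b[10] = 6,  b[11] = 19,  b[12] = 15,  b[13] = 32,  b[14] = 11,  b[15] = 8,  b[16] = 31,  b[17] = 5,  b[18] = 13,  b[19] = 20,  b[20] = 21,  b[21] = 27,  b[22] = 22,  b[23] = 33,  b[24] = 17,  b[25] = 3,  b[26] = 1,  b[27] = 30,  b[28] = 40,  b[29] = 18,  b[30] = 9,  b[31] = 37,  b[32] = 0,  b[33] = 24,  b[34] = 4,  b[35] = 7,  b[36] = 25,  b[37] = 10,  b[38] = 2,  b[39] = 36,  b[40] = 35.
Since b[40] = b[0] = 35, the sequence is periodic with period 40.
So b[743] = b[0 + ((743-0) mod 40)] = b[23] = 33.

33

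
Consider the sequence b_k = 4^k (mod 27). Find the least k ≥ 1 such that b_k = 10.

Listing terms: b_0 = 1,  b_1 = 4,  b_2 = 16,  b_3 = 10,  b_4 = 13,  b_5 = 25,  b_6 = 19,  b_7 = 22,  b_8 = 7,  b_9 = 1.
The sequence repeats with period 9.
The value 10 first appears (with k ≥ 1) at b_3.

3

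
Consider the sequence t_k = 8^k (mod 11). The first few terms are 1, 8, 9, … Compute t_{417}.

Listing terms: t_0 = 1, t_1 = 8, t_2 = 9, t_3 = 6, t_4 = 4, t_5 = 10, t_6 = 3, t_7 = 2, t_8 = 5, t_9 = 7, t_{10} = 1.
Since t_{10} = t_0 = 1, the sequence is periodic with period 10.
(417 - 0) mod 10 = 7, so t_{417} = t_7 = 2.

2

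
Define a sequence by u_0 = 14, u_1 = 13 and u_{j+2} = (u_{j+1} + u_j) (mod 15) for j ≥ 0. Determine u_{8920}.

14

We have u_0 = 14; u_1 = 13; u_2 = 12; u_3 = 10; u_4 = 7; u_5 = 2; u_6 = 9; u_7 = 11; u_8 = 5; u_9 = 1; u_{10} = 6; u_{11} = 7; u_{12} = 13; u_{13} = 5; u_{14} = 3; u_{15} = 8; u_{16} = 11; u_{17} = 4; u_{18} = 0; u_{19} = 4; u_{20} = 4; u_{21} = 8; u_{22} = 12; u_{23} = 5; u_{24} = 2; u_{25} = 7; u_{26} = 9; u_{27} = 1; u_{28} = 10; u_{29} = 11; u_{30} = 6; u_{31} = 2; u_{32} = 8; u_{33} = 10; u_{34} = 3; u_{35} = 13; u_{36} = 1; u_{37} = 14; u_{38} = 0; u_{39} = 14; u_{40} = 14; u_{41} = 13.
Since (u_{40}, u_{41}) = (u_0, u_1) = (14, 13) (two consecutive terms determine the rest), the sequence is periodic with period 40.
(8920 - 0) mod 40 = 0, so u_{8920} = u_0 = 14.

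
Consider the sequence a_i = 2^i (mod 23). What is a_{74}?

3

Computing terms: a_0 = 1, a_1 = 2, a_2 = 4, a_3 = 8, a_4 = 16, a_5 = 9, a_6 = 18, a_7 = 13, a_8 = 3, a_9 = 6, a_{10} = 12, a_{11} = 1.
Since a_{11} = a_0 = 1, the sequence is periodic with period 11.
(74 - 0) mod 11 = 8, so a_{74} = a_8 = 3.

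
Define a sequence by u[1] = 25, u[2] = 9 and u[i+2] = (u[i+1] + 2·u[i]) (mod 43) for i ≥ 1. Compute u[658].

We have u[1] = 25, u[2] = 9, u[3] = 16, u[4] = 34, u[5] = 23, u[6] = 5, u[7] = 8, u[8] = 18, u[9] = 34, u[10] = 27, u[11] = 9, u[12] = 20, u[13] = 38, u[14] = 35, u[15] = 25, u[16] = 9.
The sequence repeats with period 14.
(658 - 1) mod 14 = 13, so u[658] = u[14] = 35.

35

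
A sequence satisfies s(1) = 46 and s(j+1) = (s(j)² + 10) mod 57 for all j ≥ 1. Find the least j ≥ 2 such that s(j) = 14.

3

We have s(1) = 46; s(2) = 17; s(3) = 14; s(4) = 35; s(5) = 38; s(6) = 29; s(7) = 53; s(8) = 26; s(9) = 2; s(10) = 14.
Since s(10) = s(3) = 14, the sequence is eventually periodic: after a pre-period of length 2 it cycles with period 7.
The value 14 first appears (with j ≥ 2) at s(3).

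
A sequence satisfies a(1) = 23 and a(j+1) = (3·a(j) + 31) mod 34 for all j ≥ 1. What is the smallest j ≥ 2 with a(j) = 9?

5

Listing terms: a(1) = 23, a(2) = 32, a(3) = 25, a(4) = 4, a(5) = 9, a(6) = 24, a(7) = 1, a(8) = 0, a(9) = 31, a(10) = 22, a(11) = 29, a(12) = 16, a(13) = 11, a(14) = 30, a(15) = 19, a(16) = 20, a(17) = 23.
Since a(17) = a(1) = 23, the sequence is periodic with period 16.
The value 9 first appears (with j ≥ 2) at a(5).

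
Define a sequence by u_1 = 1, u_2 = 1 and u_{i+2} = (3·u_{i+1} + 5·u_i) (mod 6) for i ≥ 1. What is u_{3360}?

u_1 = 1; u_2 = 1; u_3 = 2; u_4 = 5; u_5 = 1; u_6 = 4; u_7 = 5; u_8 = 5; u_9 = 4; u_{10} = 1; u_{11} = 5; u_{12} = 2; u_{13} = 1; u_{14} = 1.
Since (u_{13}, u_{14}) = (u_1, u_2) = (1, 1) (two consecutive terms determine the rest), the sequence is periodic with period 12.
So u_{3360} = u_{1 + ((3360-1) mod 12)} = u_{12} = 2.

2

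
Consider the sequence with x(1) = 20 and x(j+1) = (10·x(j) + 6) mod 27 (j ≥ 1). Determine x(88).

2

x(1) = 20,  x(2) = 17,  x(3) = 14,  x(4) = 11,  x(5) = 8,  x(6) = 5,  x(7) = 2,  x(8) = 26,  x(9) = 23,  x(10) = 20.
The sequence repeats with period 9.
So x(88) = x(1 + ((88-1) mod 9)) = x(7) = 2.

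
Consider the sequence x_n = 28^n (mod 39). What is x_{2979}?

We have x_0 = 1, x_1 = 28, x_2 = 4, x_3 = 34, x_4 = 16, x_5 = 19, x_6 = 25, x_7 = 37, x_8 = 22, x_9 = 31, x_{10} = 10, x_{11} = 7, x_{12} = 1.
The sequence repeats with period 12.
(2979 - 0) mod 12 = 3, so x_{2979} = x_3 = 34.

34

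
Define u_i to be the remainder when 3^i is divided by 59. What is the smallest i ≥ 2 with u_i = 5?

21

u_1 = 3, u_2 = 9, u_3 = 27, u_4 = 22, u_5 = 7, u_6 = 21, u_7 = 4, u_8 = 12, u_9 = 36, u_{10} = 49, u_{11} = 29, u_{12} = 28, u_{13} = 25, u_{14} = 16, u_{15} = 48, u_{16} = 26, u_{17} = 19, u_{18} = 57, u_{19} = 53, u_{20} = 41, u_{21} = 5, u_{22} = 15, u_{23} = 45, u_{24} = 17, u_{25} = 51, u_{26} = 35, u_{27} = 46, u_{28} = 20, u_{29} = 1, u_{30} = 3.
The sequence repeats with period 29.
The value 5 first appears (with i ≥ 2) at u_{21}.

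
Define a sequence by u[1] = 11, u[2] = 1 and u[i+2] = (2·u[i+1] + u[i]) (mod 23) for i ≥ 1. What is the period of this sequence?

Listing terms: u[1] = 11, u[2] = 1, u[3] = 13, u[4] = 4, u[5] = 21, u[6] = 0, u[7] = 21, u[8] = 19, u[9] = 13, u[10] = 22, u[11] = 11, u[12] = 21, u[13] = 7, u[14] = 12, u[15] = 8, u[16] = 5, u[17] = 18, u[18] = 18, u[19] = 8, u[20] = 11, u[21] = 7, u[22] = 2, u[23] = 11, u[24] = 1.
The sequence repeats with period 22.

22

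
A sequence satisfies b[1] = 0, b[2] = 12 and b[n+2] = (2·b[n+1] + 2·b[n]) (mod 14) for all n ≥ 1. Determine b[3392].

12

Listing terms: b[1] = 0, b[2] = 12, b[3] = 10, b[4] = 2, b[5] = 10, b[6] = 10, b[7] = 12, b[8] = 2, b[9] = 0, b[10] = 4, b[11] = 8, b[12] = 10, b[13] = 8, b[14] = 8, b[15] = 4, b[16] = 10, b[17] = 0, b[18] = 6, b[19] = 12, b[20] = 8, b[21] = 12, b[22] = 12, b[23] = 6, b[24] = 8, b[25] = 0, b[26] = 2, b[27] = 4, b[28] = 12, b[29] = 4, b[30] = 4, b[31] = 2, b[32] = 12, b[33] = 0, b[34] = 10, b[35] = 6, b[36] = 4, b[37] = 6, b[38] = 6, b[39] = 10, b[40] = 4, b[41] = 0, b[42] = 8, b[43] = 2, b[44] = 6, b[45] = 2, b[46] = 2, b[47] = 8, b[48] = 6, b[49] = 0, b[50] = 12.
The sequence repeats with period 48.
So b[3392] = b[1 + ((3392-1) mod 48)] = b[32] = 12.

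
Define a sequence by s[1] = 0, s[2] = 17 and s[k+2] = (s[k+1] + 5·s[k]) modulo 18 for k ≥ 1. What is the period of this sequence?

18

s[1] = 0,  s[2] = 17,  s[3] = 17,  s[4] = 12,  s[5] = 7,  s[6] = 13,  s[7] = 12,  s[8] = 5,  s[9] = 11,  s[10] = 0,  s[11] = 1,  s[12] = 1,  s[13] = 6,  s[14] = 11,  s[15] = 5,  s[16] = 6,  s[17] = 13,  s[18] = 7,  s[19] = 0,  s[20] = 17.
Since (s[19], s[20]) = (s[1], s[2]) = (0, 17) (two consecutive terms determine the rest), the sequence is periodic with period 18.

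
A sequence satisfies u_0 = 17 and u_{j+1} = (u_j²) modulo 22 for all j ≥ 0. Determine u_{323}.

15

u_0 = 17; u_1 = 3; u_2 = 9; u_3 = 15; u_4 = 5; u_5 = 3.
Since u_5 = u_1 = 3, the sequence is eventually periodic: after a pre-period of length 1 it cycles with period 4.
For j ≥ 1, u_j depends only on (j - 1) mod 4. (323 - 1) mod 4 = 2, so u_{323} = u_3 = 15.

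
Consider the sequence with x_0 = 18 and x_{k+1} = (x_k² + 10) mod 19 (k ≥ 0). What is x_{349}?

Listing terms: x_0 = 18; x_1 = 11; x_2 = 17; x_3 = 14; x_4 = 16; x_5 = 0; x_6 = 10; x_7 = 15; x_8 = 7; x_9 = 2; x_{10} = 14.
Since x_{10} = x_3 = 14, the sequence is eventually periodic: after a pre-period of length 3 it cycles with period 7.
For k ≥ 3, x_k depends only on (k - 3) mod 7. (349 - 3) mod 7 = 3, so x_{349} = x_6 = 10.

10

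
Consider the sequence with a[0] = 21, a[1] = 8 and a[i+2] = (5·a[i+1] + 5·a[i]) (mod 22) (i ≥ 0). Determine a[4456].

Computing terms: a[0] = 21,  a[1] = 8,  a[2] = 13,  a[3] = 17,  a[4] = 18,  a[5] = 21,  a[6] = 19,  a[7] = 2,  a[8] = 17,  a[9] = 7,  a[10] = 10,  a[11] = 19,  a[12] = 13,  a[13] = 6,  a[14] = 7,  a[15] = 21,  a[16] = 8.
Since (a[15], a[16]) = (a[0], a[1]) = (21, 8) (two consecutive terms determine the rest), the sequence is periodic with period 15.
(4456 - 0) mod 15 = 1, so a[4456] = a[1] = 8.

8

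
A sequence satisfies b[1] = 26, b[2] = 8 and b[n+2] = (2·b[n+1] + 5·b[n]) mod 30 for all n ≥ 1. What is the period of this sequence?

4

b[1] = 26, b[2] = 8, b[3] = 26, b[4] = 2, b[5] = 14, b[6] = 8, b[7] = 26.
Since (b[6], b[7]) = (b[2], b[3]) = (8, 26) (two consecutive terms determine the rest), the sequence is eventually periodic: after a pre-period of length 1 it cycles with period 4.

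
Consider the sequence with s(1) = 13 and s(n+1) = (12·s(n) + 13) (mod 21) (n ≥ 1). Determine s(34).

s(1) = 13; s(2) = 1; s(3) = 4; s(4) = 19; s(5) = 10; s(6) = 7; s(7) = 13.
Since s(7) = s(1) = 13, the sequence is periodic with period 6.
So s(34) = s(1 + ((34-1) mod 6)) = s(4) = 19.

19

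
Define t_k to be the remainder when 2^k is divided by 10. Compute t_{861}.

2

We have t_1 = 2; t_2 = 4; t_3 = 8; t_4 = 6; t_5 = 2.
Since t_5 = t_1 = 2, the sequence is periodic with period 4.
(861 - 1) mod 4 = 0, so t_{861} = t_1 = 2.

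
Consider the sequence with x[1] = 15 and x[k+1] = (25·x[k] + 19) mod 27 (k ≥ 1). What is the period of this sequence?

27

Computing terms: x[1] = 15, x[2] = 16, x[3] = 14, x[4] = 18, x[5] = 10, x[6] = 26, x[7] = 21, x[8] = 4, x[9] = 11, x[10] = 24, x[11] = 25, x[12] = 23, x[13] = 0, x[14] = 19, x[15] = 8, x[16] = 3, x[17] = 13, x[18] = 20, x[19] = 6, x[20] = 7, x[21] = 5, x[22] = 9, x[23] = 1, x[24] = 17, x[25] = 12, x[26] = 22, x[27] = 2, x[28] = 15.
Since x[28] = x[1] = 15, the sequence is periodic with period 27.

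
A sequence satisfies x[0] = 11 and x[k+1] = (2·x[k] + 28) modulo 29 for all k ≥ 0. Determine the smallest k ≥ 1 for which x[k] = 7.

11

Listing terms: x[0] = 11,  x[1] = 21,  x[2] = 12,  x[3] = 23,  x[4] = 16,  x[5] = 2,  x[6] = 3,  x[7] = 5,  x[8] = 9,  x[9] = 17,  x[10] = 4,  x[11] = 7,  x[12] = 13,  x[13] = 25,  x[14] = 20,  x[15] = 10,  x[16] = 19,  x[17] = 8,  x[18] = 15,  x[19] = 0,  x[20] = 28,  x[21] = 26,  x[22] = 22,  x[23] = 14,  x[24] = 27,  x[25] = 24,  x[26] = 18,  x[27] = 6,  x[28] = 11.
The sequence repeats with period 28.
The value 7 first appears (with k ≥ 1) at x[11].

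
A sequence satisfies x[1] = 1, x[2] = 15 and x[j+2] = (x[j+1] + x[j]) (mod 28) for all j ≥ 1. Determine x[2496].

Listing terms: x[1] = 1; x[2] = 15; x[3] = 16; x[4] = 3; x[5] = 19; x[6] = 22; x[7] = 13; x[8] = 7; x[9] = 20; x[10] = 27; x[11] = 19; x[12] = 18; x[13] = 9; x[14] = 27; x[15] = 8; x[16] = 7; x[17] = 15; x[18] = 22; x[19] = 9; x[20] = 3; x[21] = 12; x[22] = 15; x[23] = 27; x[24] = 14; x[25] = 13; x[26] = 27; x[27] = 12; x[28] = 11; x[29] = 23; x[30] = 6; x[31] = 1; x[32] = 7; x[33] = 8; x[34] = 15; x[35] = 23; x[36] = 10; x[37] = 5; x[38] = 15; x[39] = 20; x[40] = 7; x[41] = 27; x[42] = 6; x[43] = 5; x[44] = 11; x[45] = 16; x[46] = 27; x[47] = 15; x[48] = 14; x[49] = 1; x[50] = 15.
Since (x[49], x[50]) = (x[1], x[2]) = (1, 15) (two consecutive terms determine the rest), the sequence is periodic with period 48.
So x[2496] = x[1 + ((2496-1) mod 48)] = x[48] = 14.

14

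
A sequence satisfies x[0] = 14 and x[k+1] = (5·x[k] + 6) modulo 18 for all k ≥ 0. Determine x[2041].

We have x[0] = 14,  x[1] = 4,  x[2] = 8,  x[3] = 10,  x[4] = 2,  x[5] = 16,  x[6] = 14.
Since x[6] = x[0] = 14, the sequence is periodic with period 6.
So x[2041] = x[0 + ((2041-0) mod 6)] = x[1] = 4.

4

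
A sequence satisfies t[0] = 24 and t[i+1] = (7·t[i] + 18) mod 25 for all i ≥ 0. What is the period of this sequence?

Computing terms: t[0] = 24,  t[1] = 11,  t[2] = 20,  t[3] = 8,  t[4] = 24.
The sequence repeats with period 4.

4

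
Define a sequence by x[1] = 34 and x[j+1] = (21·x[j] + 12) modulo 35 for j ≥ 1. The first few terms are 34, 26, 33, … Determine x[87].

We have x[1] = 34,  x[2] = 26,  x[3] = 33,  x[4] = 5,  x[5] = 12,  x[6] = 19,  x[7] = 26.
Since x[7] = x[2] = 26, the sequence is eventually periodic: after a pre-period of length 1 it cycles with period 5.
For j ≥ 2, x[j] depends only on (j - 2) mod 5. (87 - 2) mod 5 = 0, so x[87] = x[2] = 26.

26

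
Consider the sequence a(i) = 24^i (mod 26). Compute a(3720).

14

Computing terms: a(0) = 1,  a(1) = 24,  a(2) = 4,  a(3) = 18,  a(4) = 16,  a(5) = 20,  a(6) = 12,  a(7) = 2,  a(8) = 22,  a(9) = 8,  a(10) = 10,  a(11) = 6,  a(12) = 14,  a(13) = 24.
Since a(13) = a(1) = 24, the sequence is eventually periodic: after a pre-period of length 1 it cycles with period 12.
For i ≥ 1, a(i) depends only on (i - 1) mod 12. (3720 - 1) mod 12 = 11, so a(3720) = a(12) = 14.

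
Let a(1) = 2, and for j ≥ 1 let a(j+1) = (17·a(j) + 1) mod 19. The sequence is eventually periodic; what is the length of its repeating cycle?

We have a(1) = 2, a(2) = 16, a(3) = 7, a(4) = 6, a(5) = 8, a(6) = 4, a(7) = 12, a(8) = 15, a(9) = 9, a(10) = 2.
Since a(10) = a(1) = 2, the sequence is periodic with period 9.

9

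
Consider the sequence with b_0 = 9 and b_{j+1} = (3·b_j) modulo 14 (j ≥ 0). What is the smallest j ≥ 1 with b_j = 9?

6

We have b_0 = 9,  b_1 = 13,  b_2 = 11,  b_3 = 5,  b_4 = 1,  b_5 = 3,  b_6 = 9.
The sequence repeats with period 6.
The value 9 next appears (with j ≥ 1) at b_6.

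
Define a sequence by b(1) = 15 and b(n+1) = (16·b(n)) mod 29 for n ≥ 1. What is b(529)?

18

We have b(1) = 15, b(2) = 8, b(3) = 12, b(4) = 18, b(5) = 27, b(6) = 26, b(7) = 10, b(8) = 15.
Since b(8) = b(1) = 15, the sequence is periodic with period 7.
So b(529) = b(1 + ((529-1) mod 7)) = b(4) = 18.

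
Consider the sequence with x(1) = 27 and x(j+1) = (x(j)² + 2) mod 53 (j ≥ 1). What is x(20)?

Listing terms: x(1) = 27,  x(2) = 42,  x(3) = 17,  x(4) = 26,  x(5) = 42.
Since x(5) = x(2) = 42, the sequence is eventually periodic: after a pre-period of length 1 it cycles with period 3.
For j ≥ 2, x(j) depends only on (j - 2) mod 3. (20 - 2) mod 3 = 0, so x(20) = x(2) = 42.

42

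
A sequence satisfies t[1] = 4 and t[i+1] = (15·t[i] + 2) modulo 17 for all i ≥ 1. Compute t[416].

We have t[1] = 4, t[2] = 11, t[3] = 14, t[4] = 8, t[5] = 3, t[6] = 13, t[7] = 10, t[8] = 16, t[9] = 4.
The sequence repeats with period 8.
So t[416] = t[1 + ((416-1) mod 8)] = t[8] = 16.

16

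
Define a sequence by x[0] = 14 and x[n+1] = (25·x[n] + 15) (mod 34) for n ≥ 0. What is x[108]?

6

We have x[0] = 14; x[1] = 25; x[2] = 28; x[3] = 1; x[4] = 6; x[5] = 29; x[6] = 26; x[7] = 19; x[8] = 14.
Since x[8] = x[0] = 14, the sequence is periodic with period 8.
So x[108] = x[0 + ((108-0) mod 8)] = x[4] = 6.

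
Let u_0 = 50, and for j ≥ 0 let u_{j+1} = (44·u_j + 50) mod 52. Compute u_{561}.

14

u_0 = 50, u_1 = 14, u_2 = 42, u_3 = 26, u_4 = 50.
Since u_4 = u_0 = 50, the sequence is periodic with period 4.
So u_{561} = u_{0 + ((561-0) mod 4)} = u_1 = 14.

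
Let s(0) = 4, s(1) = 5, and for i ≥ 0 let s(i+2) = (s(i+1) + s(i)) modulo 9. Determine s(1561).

We have s(0) = 4,  s(1) = 5,  s(2) = 0,  s(3) = 5,  s(4) = 5,  s(5) = 1,  s(6) = 6,  s(7) = 7,  s(8) = 4,  s(9) = 2,  s(10) = 6,  s(11) = 8,  s(12) = 5,  s(13) = 4,  s(14) = 0,  s(15) = 4,  s(16) = 4,  s(17) = 8,  s(18) = 3,  s(19) = 2,  s(20) = 5,  s(21) = 7,  s(22) = 3,  s(23) = 1,  s(24) = 4,  s(25) = 5.
The sequence repeats with period 24.
(1561 - 0) mod 24 = 1, so s(1561) = s(1) = 5.

5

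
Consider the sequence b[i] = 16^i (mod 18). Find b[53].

4

Computing terms: b[1] = 16, b[2] = 4, b[3] = 10, b[4] = 16.
The sequence repeats with period 3.
So b[53] = b[1 + ((53-1) mod 3)] = b[2] = 4.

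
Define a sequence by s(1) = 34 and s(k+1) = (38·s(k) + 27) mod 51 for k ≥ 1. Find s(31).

Listing terms: s(1) = 34, s(2) = 44, s(3) = 16, s(4) = 23, s(5) = 34.
The sequence repeats with period 4.
(31 - 1) mod 4 = 2, so s(31) = s(3) = 16.

16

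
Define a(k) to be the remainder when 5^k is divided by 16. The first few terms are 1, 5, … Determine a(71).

We have a(0) = 1, a(1) = 5, a(2) = 9, a(3) = 13, a(4) = 1.
Since a(4) = a(0) = 1, the sequence is periodic with period 4.
(71 - 0) mod 4 = 3, so a(71) = a(3) = 13.

13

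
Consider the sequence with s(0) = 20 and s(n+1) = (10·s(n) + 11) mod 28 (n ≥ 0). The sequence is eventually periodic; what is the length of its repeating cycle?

Listing terms: s(0) = 20, s(1) = 15, s(2) = 21, s(3) = 25, s(4) = 9, s(5) = 17, s(6) = 13, s(7) = 1, s(8) = 21.
Since s(8) = s(2) = 21, the sequence is eventually periodic: after a pre-period of length 2 it cycles with period 6.

6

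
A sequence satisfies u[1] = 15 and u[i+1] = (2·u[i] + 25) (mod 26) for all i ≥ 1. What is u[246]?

7

We have u[1] = 15, u[2] = 3, u[3] = 5, u[4] = 9, u[5] = 17, u[6] = 7, u[7] = 13, u[8] = 25, u[9] = 23, u[10] = 19, u[11] = 11, u[12] = 21, u[13] = 15.
The sequence repeats with period 12.
(246 - 1) mod 12 = 5, so u[246] = u[6] = 7.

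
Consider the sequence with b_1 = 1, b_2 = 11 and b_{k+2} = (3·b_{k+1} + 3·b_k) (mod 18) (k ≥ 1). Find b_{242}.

9

Listing terms: b_1 = 1, b_2 = 11, b_3 = 0, b_4 = 15, b_5 = 9, b_6 = 0, b_7 = 9, b_8 = 9, b_9 = 0.
Since (b_8, b_9) = (b_5, b_6) = (9, 0) (two consecutive terms determine the rest), the sequence is eventually periodic: after a pre-period of length 4 it cycles with period 3.
For k ≥ 5, b_k depends only on (k - 5) mod 3. (242 - 5) mod 3 = 0, so b_{242} = b_5 = 9.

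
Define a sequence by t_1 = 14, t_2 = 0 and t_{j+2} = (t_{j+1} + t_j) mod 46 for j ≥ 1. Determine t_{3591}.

Listing terms: t_1 = 14, t_2 = 0, t_3 = 14, t_4 = 14, t_5 = 28, t_6 = 42, t_7 = 24, t_8 = 20, t_9 = 44, t_{10} = 18, t_{11} = 16, t_{12} = 34, t_{13} = 4, t_{14} = 38, t_{15} = 42, t_{16} = 34, t_{17} = 30, t_{18} = 18, t_{19} = 2, t_{20} = 20, t_{21} = 22, t_{22} = 42, t_{23} = 18, t_{24} = 14, t_{25} = 32, t_{26} = 0, t_{27} = 32, t_{28} = 32, t_{29} = 18, t_{30} = 4, t_{31} = 22, t_{32} = 26, t_{33} = 2, t_{34} = 28, t_{35} = 30, t_{36} = 12, t_{37} = 42, t_{38} = 8, t_{39} = 4, t_{40} = 12, t_{41} = 16, t_{42} = 28, t_{43} = 44, t_{44} = 26, t_{45} = 24, t_{46} = 4, t_{47} = 28, t_{48} = 32, t_{49} = 14, t_{50} = 0.
The sequence repeats with period 48.
So t_{3591} = t_{1 + ((3591-1) mod 48)} = t_{39} = 4.

4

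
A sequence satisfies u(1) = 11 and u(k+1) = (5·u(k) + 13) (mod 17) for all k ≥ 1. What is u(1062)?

We have u(1) = 11, u(2) = 0, u(3) = 13, u(4) = 10, u(5) = 12, u(6) = 5, u(7) = 4, u(8) = 16, u(9) = 8, u(10) = 2, u(11) = 6, u(12) = 9, u(13) = 7, u(14) = 14, u(15) = 15, u(16) = 3, u(17) = 11.
The sequence repeats with period 16.
So u(1062) = u(1 + ((1062-1) mod 16)) = u(6) = 5.

5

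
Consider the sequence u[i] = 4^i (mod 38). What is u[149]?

36

Listing terms: u[1] = 4, u[2] = 16, u[3] = 26, u[4] = 28, u[5] = 36, u[6] = 30, u[7] = 6, u[8] = 24, u[9] = 20, u[10] = 4.
Since u[10] = u[1] = 4, the sequence is periodic with period 9.
So u[149] = u[1 + ((149-1) mod 9)] = u[5] = 36.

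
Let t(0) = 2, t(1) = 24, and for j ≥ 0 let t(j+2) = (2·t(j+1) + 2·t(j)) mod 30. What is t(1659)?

We have t(0) = 2, t(1) = 24, t(2) = 22, t(3) = 2, t(4) = 18, t(5) = 10, t(6) = 26, t(7) = 12, t(8) = 16, t(9) = 26, t(10) = 24, t(11) = 10, t(12) = 8, t(13) = 6, t(14) = 28, t(15) = 8, t(16) = 12, t(17) = 10, t(18) = 14, t(19) = 18, t(20) = 4, t(21) = 14, t(22) = 6, t(23) = 10, t(24) = 2, t(25) = 24.
Since (t(24), t(25)) = (t(0), t(1)) = (2, 24) (two consecutive terms determine the rest), the sequence is periodic with period 24.
(1659 - 0) mod 24 = 3, so t(1659) = t(3) = 2.

2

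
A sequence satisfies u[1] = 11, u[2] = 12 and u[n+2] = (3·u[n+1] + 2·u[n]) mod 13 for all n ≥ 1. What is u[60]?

9

u[1] = 11, u[2] = 12, u[3] = 6, u[4] = 3, u[5] = 8, u[6] = 4, u[7] = 2, u[8] = 1, u[9] = 7, u[10] = 10, u[11] = 5, u[12] = 9, u[13] = 11, u[14] = 12.
Since (u[13], u[14]) = (u[1], u[2]) = (11, 12) (two consecutive terms determine the rest), the sequence is periodic with period 12.
So u[60] = u[1 + ((60-1) mod 12)] = u[12] = 9.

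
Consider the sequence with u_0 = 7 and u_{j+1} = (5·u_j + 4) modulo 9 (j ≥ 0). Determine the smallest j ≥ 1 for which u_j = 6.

5

u_0 = 7, u_1 = 3, u_2 = 1, u_3 = 0, u_4 = 4, u_5 = 6, u_6 = 7.
Since u_6 = u_0 = 7, the sequence is periodic with period 6.
The value 6 first appears (with j ≥ 1) at u_5.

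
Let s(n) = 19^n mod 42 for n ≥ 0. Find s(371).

s(0) = 1,  s(1) = 19,  s(2) = 25,  s(3) = 13,  s(4) = 37,  s(5) = 31,  s(6) = 1.
Since s(6) = s(0) = 1, the sequence is periodic with period 6.
So s(371) = s(0 + ((371-0) mod 6)) = s(5) = 31.

31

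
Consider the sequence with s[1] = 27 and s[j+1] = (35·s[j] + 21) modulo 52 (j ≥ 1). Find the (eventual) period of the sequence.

We have s[1] = 27,  s[2] = 30,  s[3] = 31,  s[4] = 14,  s[5] = 43,  s[6] = 18,  s[7] = 27.
Since s[7] = s[1] = 27, the sequence is periodic with period 6.

6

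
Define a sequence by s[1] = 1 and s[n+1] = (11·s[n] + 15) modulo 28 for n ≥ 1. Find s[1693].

We have s[1] = 1; s[2] = 26; s[3] = 21; s[4] = 22; s[5] = 5; s[6] = 14; s[7] = 1.
The sequence repeats with period 6.
So s[1693] = s[1 + ((1693-1) mod 6)] = s[1] = 1.

1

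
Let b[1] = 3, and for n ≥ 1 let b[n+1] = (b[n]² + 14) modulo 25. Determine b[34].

Computing terms: b[1] = 3,  b[2] = 23,  b[3] = 18,  b[4] = 13,  b[5] = 8,  b[6] = 3.
Since b[6] = b[1] = 3, the sequence is periodic with period 5.
So b[34] = b[1 + ((34-1) mod 5)] = b[4] = 13.

13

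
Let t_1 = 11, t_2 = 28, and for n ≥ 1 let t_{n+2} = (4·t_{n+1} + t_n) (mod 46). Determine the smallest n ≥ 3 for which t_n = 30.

Listing terms: t_1 = 11; t_2 = 28; t_3 = 31; t_4 = 14; t_5 = 41; t_6 = 40; t_7 = 17; t_8 = 16; t_9 = 35; t_{10} = 18; t_{11} = 15; t_{12} = 32; t_{13} = 5; t_{14} = 6; t_{15} = 29; t_{16} = 30; t_{17} = 11; t_{18} = 28.
Since (t_{17}, t_{18}) = (t_1, t_2) = (11, 28) (two consecutive terms determine the rest), the sequence is periodic with period 16.
The value 30 first appears (with n ≥ 3) at t_{16}.

16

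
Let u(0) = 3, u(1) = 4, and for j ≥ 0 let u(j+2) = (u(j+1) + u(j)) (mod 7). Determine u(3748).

Computing terms: u(0) = 3; u(1) = 4; u(2) = 0; u(3) = 4; u(4) = 4; u(5) = 1; u(6) = 5; u(7) = 6; u(8) = 4; u(9) = 3; u(10) = 0; u(11) = 3; u(12) = 3; u(13) = 6; u(14) = 2; u(15) = 1; u(16) = 3; u(17) = 4.
The sequence repeats with period 16.
So u(3748) = u(0 + ((3748-0) mod 16)) = u(4) = 4.

4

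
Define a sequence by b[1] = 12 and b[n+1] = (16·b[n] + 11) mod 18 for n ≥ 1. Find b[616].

9

We have b[1] = 12, b[2] = 5, b[3] = 1, b[4] = 9, b[5] = 11, b[6] = 7, b[7] = 15, b[8] = 17, b[9] = 13, b[10] = 3, b[11] = 5.
Since b[11] = b[2] = 5, the sequence is eventually periodic: after a pre-period of length 1 it cycles with period 9.
For n ≥ 2, b[n] depends only on (n - 2) mod 9. (616 - 2) mod 9 = 2, so b[616] = b[4] = 9.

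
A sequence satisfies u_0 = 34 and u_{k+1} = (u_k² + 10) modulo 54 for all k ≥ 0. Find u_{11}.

8

Computing terms: u_0 = 34,  u_1 = 32,  u_2 = 8,  u_3 = 20,  u_4 = 32.
Since u_4 = u_1 = 32, the sequence is eventually periodic: after a pre-period of length 1 it cycles with period 3.
For k ≥ 1, u_k depends only on (k - 1) mod 3. (11 - 1) mod 3 = 1, so u_{11} = u_2 = 8.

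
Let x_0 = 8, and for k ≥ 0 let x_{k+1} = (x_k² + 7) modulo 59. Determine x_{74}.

We have x_0 = 8; x_1 = 12; x_2 = 33; x_3 = 34; x_4 = 42; x_5 = 1; x_6 = 8.
The sequence repeats with period 6.
So x_{74} = x_{0 + ((74-0) mod 6)} = x_2 = 33.

33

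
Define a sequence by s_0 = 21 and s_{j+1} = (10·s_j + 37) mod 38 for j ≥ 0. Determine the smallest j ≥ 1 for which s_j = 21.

18

s_0 = 21, s_1 = 19, s_2 = 37, s_3 = 27, s_4 = 3, s_5 = 29, s_6 = 23, s_7 = 1, s_8 = 9, s_9 = 13, s_{10} = 15, s_{11} = 35, s_{12} = 7, s_{13} = 31, s_{14} = 5, s_{15} = 11, s_{16} = 33, s_{17} = 25, s_{18} = 21.
Since s_{18} = s_0 = 21, the sequence is periodic with period 18.
The value 21 next appears (with j ≥ 1) at s_{18}.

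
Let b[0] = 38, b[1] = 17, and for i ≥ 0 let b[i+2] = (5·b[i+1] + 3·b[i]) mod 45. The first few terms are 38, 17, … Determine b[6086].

Computing terms: b[0] = 38,  b[1] = 17,  b[2] = 19,  b[3] = 11,  b[4] = 22,  b[5] = 8,  b[6] = 16,  b[7] = 14,  b[8] = 28,  b[9] = 2,  b[10] = 4,  b[11] = 26,  b[12] = 7,  b[13] = 23,  b[14] = 1,  b[15] = 29,  b[16] = 13,  b[17] = 17,  b[18] = 34,  b[19] = 41,  b[20] = 37,  b[21] = 38,  b[22] = 31,  b[23] = 44,  b[24] = 43,  b[25] = 32,  b[26] = 19,  b[27] = 11.
Since (b[26], b[27]) = (b[2], b[3]) = (19, 11) (two consecutive terms determine the rest), the sequence is eventually periodic: after a pre-period of length 2 it cycles with period 24.
For i ≥ 2, b[i] depends only on (i - 2) mod 24. (6086 - 2) mod 24 = 12, so b[6086] = b[14] = 1.

1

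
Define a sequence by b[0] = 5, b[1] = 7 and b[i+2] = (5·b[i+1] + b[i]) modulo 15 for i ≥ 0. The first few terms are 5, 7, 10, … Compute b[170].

10

b[0] = 5; b[1] = 7; b[2] = 10; b[3] = 12; b[4] = 10; b[5] = 2; b[6] = 5; b[7] = 12; b[8] = 5; b[9] = 7.
Since (b[8], b[9]) = (b[0], b[1]) = (5, 7) (two consecutive terms determine the rest), the sequence is periodic with period 8.
So b[170] = b[0 + ((170-0) mod 8)] = b[2] = 10.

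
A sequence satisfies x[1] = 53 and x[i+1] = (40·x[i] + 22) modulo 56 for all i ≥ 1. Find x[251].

38

We have x[1] = 53,  x[2] = 14,  x[3] = 22,  x[4] = 6,  x[5] = 38,  x[6] = 30,  x[7] = 46,  x[8] = 14.
Since x[8] = x[2] = 14, the sequence is eventually periodic: after a pre-period of length 1 it cycles with period 6.
For i ≥ 2, x[i] depends only on (i - 2) mod 6. (251 - 2) mod 6 = 3, so x[251] = x[5] = 38.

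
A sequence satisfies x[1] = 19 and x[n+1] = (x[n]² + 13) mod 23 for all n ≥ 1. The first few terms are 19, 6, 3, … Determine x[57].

17

Listing terms: x[1] = 19; x[2] = 6; x[3] = 3; x[4] = 22; x[5] = 14; x[6] = 2; x[7] = 17; x[8] = 3.
Since x[8] = x[3] = 3, the sequence is eventually periodic: after a pre-period of length 2 it cycles with period 5.
For n ≥ 3, x[n] depends only on (n - 3) mod 5. (57 - 3) mod 5 = 4, so x[57] = x[7] = 17.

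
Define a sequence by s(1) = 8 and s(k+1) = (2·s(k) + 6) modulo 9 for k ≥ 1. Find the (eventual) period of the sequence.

6

We have s(1) = 8, s(2) = 4, s(3) = 5, s(4) = 7, s(5) = 2, s(6) = 1, s(7) = 8.
The sequence repeats with period 6.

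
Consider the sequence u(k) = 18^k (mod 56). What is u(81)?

8

Computing terms: u(0) = 1,  u(1) = 18,  u(2) = 44,  u(3) = 8,  u(4) = 32,  u(5) = 16,  u(6) = 8.
Since u(6) = u(3) = 8, the sequence is eventually periodic: after a pre-period of length 3 it cycles with period 3.
For k ≥ 3, u(k) depends only on (k - 3) mod 3. (81 - 3) mod 3 = 0, so u(81) = u(3) = 8.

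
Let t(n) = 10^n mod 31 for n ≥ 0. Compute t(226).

10

Computing terms: t(0) = 1,  t(1) = 10,  t(2) = 7,  t(3) = 8,  t(4) = 18,  t(5) = 25,  t(6) = 2,  t(7) = 20,  t(8) = 14,  t(9) = 16,  t(10) = 5,  t(11) = 19,  t(12) = 4,  t(13) = 9,  t(14) = 28,  t(15) = 1.
The sequence repeats with period 15.
(226 - 0) mod 15 = 1, so t(226) = t(1) = 10.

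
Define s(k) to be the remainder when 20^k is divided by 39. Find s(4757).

11

Listing terms: s(0) = 1,  s(1) = 20,  s(2) = 10,  s(3) = 5,  s(4) = 22,  s(5) = 11,  s(6) = 25,  s(7) = 32,  s(8) = 16,  s(9) = 8,  s(10) = 4,  s(11) = 2,  s(12) = 1.
Since s(12) = s(0) = 1, the sequence is periodic with period 12.
So s(4757) = s(0 + ((4757-0) mod 12)) = s(5) = 11.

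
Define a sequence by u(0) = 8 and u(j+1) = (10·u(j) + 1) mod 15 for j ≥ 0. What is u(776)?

u(0) = 8; u(1) = 6; u(2) = 1; u(3) = 11; u(4) = 6.
Since u(4) = u(1) = 6, the sequence is eventually periodic: after a pre-period of length 1 it cycles with period 3.
For j ≥ 1, u(j) depends only on (j - 1) mod 3. (776 - 1) mod 3 = 1, so u(776) = u(2) = 1.

1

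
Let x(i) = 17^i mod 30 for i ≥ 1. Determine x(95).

x(1) = 17,  x(2) = 19,  x(3) = 23,  x(4) = 1,  x(5) = 17.
Since x(5) = x(1) = 17, the sequence is periodic with period 4.
So x(95) = x(1 + ((95-1) mod 4)) = x(3) = 23.

23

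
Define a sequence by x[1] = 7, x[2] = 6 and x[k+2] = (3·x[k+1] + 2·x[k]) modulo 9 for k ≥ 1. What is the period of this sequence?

We have x[1] = 7,  x[2] = 6,  x[3] = 5,  x[4] = 0,  x[5] = 1,  x[6] = 3,  x[7] = 2,  x[8] = 3,  x[9] = 4,  x[10] = 0,  x[11] = 8,  x[12] = 6,  x[13] = 7,  x[14] = 6.
Since (x[13], x[14]) = (x[1], x[2]) = (7, 6) (two consecutive terms determine the rest), the sequence is periodic with period 12.

12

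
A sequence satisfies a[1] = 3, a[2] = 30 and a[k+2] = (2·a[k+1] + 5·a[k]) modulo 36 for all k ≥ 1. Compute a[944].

12

a[1] = 3,  a[2] = 30,  a[3] = 3,  a[4] = 12,  a[5] = 3,  a[6] = 30.
Since (a[5], a[6]) = (a[1], a[2]) = (3, 30) (two consecutive terms determine the rest), the sequence is periodic with period 4.
(944 - 1) mod 4 = 3, so a[944] = a[4] = 12.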